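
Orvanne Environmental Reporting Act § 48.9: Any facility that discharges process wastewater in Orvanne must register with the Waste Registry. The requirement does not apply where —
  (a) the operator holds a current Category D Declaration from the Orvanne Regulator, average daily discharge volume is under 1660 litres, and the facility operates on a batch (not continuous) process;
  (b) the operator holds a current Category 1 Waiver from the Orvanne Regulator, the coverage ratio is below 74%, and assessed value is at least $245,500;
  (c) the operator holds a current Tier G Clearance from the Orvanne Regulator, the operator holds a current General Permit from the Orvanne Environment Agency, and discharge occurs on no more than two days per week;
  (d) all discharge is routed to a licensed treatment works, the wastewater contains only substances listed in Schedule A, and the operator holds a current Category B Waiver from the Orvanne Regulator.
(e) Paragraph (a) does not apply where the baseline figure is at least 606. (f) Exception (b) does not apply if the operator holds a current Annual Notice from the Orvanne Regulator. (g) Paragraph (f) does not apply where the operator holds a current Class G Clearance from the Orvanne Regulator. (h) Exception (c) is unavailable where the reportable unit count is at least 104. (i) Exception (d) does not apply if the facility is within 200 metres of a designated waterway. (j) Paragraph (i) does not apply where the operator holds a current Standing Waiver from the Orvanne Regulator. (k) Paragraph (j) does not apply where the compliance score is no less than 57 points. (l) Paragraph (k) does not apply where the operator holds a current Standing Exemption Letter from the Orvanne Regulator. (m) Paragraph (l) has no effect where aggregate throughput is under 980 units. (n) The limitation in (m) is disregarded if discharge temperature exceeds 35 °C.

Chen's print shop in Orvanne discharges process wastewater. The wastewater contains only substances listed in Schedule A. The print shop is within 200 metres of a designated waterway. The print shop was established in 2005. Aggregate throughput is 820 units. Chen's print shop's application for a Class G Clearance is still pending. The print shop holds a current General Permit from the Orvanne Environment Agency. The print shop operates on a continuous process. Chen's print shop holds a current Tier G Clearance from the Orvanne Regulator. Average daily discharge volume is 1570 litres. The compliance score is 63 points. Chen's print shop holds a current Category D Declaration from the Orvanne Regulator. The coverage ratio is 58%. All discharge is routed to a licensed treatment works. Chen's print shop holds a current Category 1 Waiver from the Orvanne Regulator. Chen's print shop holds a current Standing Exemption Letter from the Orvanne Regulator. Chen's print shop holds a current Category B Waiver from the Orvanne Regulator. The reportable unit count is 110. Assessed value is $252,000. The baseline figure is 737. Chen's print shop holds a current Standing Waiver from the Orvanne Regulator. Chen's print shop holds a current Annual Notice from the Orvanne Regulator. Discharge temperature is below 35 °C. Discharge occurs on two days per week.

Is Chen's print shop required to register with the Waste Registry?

Exception (a) does not apply: the facility operates on a continuous process.
All of (b)'s requirements are met (a current Category 1 Waiver is held; the coverage ratio is 58%, below the 74% limit; assessed value is $252,000, meeting the $245,500 threshold). However, paragraphs (f)–(g) must be considered: (f) is triggered — a current Annual Notice is held. (g), which would lift (f), is inapplicable — no current Class G Clearance is held. (b) is therefore removed.
Exception (c)'s conditions are all satisfied: a current Tier G Clearance is held; a current General Permit is held; discharge occurs on no more than two days per week. However, paragraph (h) must be considered: (h) operates against (c): the reportable unit count is 110, meeting the 104 threshold. Exception (c) does not apply.
Exception (d)'s conditions are all satisfied: discharge is routed to a licensed treatment works; the wastewater is Schedule-A-only; a current Category B Waiver is held. But applying paragraphs (i)–(n): (i) operates against (d): the print shop is within 200 m of a designated waterway. (j) is triggered (a current Standing Waiver is held), but yields to (k): (k) operates against (j): the compliance score is 63 points, meeting the 57 points threshold. (l) is engaged (a current Standing Exemption Letter is held), but is overridden by (m): (m) is triggered — aggregate throughput is 820 units, under the 980 units limit. (n) is inapplicable (discharge temperature is below 35 °C), so (m) stands. (d) is therefore removed.
No exception displaces § 48.9.

Yes — Chen's print shop must register with the Waste Registry.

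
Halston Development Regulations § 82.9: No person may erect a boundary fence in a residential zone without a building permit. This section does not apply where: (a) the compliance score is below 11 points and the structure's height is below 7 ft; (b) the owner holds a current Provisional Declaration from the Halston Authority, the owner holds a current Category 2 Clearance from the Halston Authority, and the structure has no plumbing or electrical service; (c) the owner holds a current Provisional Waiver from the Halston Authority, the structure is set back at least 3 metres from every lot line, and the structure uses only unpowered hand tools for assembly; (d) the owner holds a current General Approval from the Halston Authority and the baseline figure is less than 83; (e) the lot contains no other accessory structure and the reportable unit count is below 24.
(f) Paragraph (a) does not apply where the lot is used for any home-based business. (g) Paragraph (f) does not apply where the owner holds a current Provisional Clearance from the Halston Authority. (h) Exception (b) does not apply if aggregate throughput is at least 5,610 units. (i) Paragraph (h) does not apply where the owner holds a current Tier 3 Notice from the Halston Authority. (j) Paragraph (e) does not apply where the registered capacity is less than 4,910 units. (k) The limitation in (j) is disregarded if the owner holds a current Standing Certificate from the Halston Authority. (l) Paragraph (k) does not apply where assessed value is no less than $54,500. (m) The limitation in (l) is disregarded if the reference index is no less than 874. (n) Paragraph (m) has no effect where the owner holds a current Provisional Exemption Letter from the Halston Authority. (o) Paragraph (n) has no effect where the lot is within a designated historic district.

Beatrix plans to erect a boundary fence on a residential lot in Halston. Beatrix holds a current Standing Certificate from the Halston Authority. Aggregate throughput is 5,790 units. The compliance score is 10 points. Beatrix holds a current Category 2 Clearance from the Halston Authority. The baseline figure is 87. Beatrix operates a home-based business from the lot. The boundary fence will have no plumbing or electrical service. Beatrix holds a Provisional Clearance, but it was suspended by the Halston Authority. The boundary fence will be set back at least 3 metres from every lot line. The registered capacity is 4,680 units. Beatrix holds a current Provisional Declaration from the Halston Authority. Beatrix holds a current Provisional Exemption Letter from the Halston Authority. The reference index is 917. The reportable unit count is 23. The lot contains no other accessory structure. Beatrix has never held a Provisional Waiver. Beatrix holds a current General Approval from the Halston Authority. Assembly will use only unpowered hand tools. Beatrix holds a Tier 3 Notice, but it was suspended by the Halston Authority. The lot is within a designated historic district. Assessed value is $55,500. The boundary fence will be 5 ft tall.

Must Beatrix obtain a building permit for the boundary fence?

All of (a)'s requirements are met (the compliance score is 10 points, below the 11 points limit; the structure's height is 5 ft, below the 7 ft limit). But: (f) operates against (a): a home-based business operates on the lot. (g), which would lift (f), does not operate here — there is no Provisional Clearance in force. Exception (a) does not apply.
All of (b)'s requirements are met (a current Provisional Declaration is held; a current Category 2 Clearance is held; there is no plumbing or electrical service). Turning to paragraphs (h)–(i): (h) operates against (b): aggregate throughput is 5,790 units, meeting the 5,610 units threshold. (i), which would lift (h), does not operate here — the Tier 3 Notice is not current. So (b) is unavailable.
Exception (c) fails — the Provisional Waiver is not current.
Exception (d) requires that the baseline figure is less than 83; but the baseline figure is 87, not less than 83, so (d) is unavailable.
Exception (e)'s conditions are all satisfied: the lot has no other accessory structure; the reportable unit count is 23, below the 24 limit. As to paragraphs (j)–(o): (j) is triggered (the registered capacity is 4,680 units, less than the 4,910 units limit), but yields to (k): (k) operates — a current Standing Certificate is held. (l) is triggered (assessed value is $55,500, meeting the $54,500 threshold), but is displaced by (m): (m) is engaged — the reference index is 917, meeting the 874 threshold. (n) would limit (m) — a current Provisional Exemption Letter is held — but (o) sets (n) aside: (o) is engaged — the lot is in a historic district. Exception (e) stands.

No — exception (e) applies; Beatrix does not need a building permit.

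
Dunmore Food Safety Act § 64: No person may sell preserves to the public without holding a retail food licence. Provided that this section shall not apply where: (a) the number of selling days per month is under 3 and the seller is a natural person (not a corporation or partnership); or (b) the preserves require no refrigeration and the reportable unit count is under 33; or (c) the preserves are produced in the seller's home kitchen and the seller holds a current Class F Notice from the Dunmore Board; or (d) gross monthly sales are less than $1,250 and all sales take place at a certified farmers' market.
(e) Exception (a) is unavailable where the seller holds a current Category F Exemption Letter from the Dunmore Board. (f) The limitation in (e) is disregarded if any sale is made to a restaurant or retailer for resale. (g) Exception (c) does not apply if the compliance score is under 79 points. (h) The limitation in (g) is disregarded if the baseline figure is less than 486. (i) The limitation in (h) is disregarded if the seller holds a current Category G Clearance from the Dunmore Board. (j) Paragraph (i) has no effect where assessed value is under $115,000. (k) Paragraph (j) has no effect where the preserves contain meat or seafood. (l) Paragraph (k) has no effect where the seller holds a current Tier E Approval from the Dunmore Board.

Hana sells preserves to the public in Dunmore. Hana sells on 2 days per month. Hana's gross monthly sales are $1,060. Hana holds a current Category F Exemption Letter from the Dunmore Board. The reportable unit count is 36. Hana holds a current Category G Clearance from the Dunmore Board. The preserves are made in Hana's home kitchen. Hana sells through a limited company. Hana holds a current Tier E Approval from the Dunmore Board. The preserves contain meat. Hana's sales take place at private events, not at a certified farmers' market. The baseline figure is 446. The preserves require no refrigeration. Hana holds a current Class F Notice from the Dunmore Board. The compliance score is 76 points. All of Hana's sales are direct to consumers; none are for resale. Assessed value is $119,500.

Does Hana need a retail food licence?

Exception (a) does not apply: the seller operates through a limited company.
Exception (b) does not apply: the reportable unit count is 36, not under 33.
Exception (c): the preserves are home-kitchen produced; a current Class F Notice is held — every condition holds. But applying paragraphs (g)–(l): (g) applies — the compliance score is 76 points, under the 79 points limit. (h) would limit (g) — the baseline figure is 446, less than the 486 limit — but (i) sets (h) aside: (i) operates against (h): a current Category G Clearance is held. (j), which would lift (i), is not triggered — assessed value is $119,500, not under $115,000. Exception (c) does not apply.
Exception (d) requires that all sales take place at a certified farmers' market; but sales are at private events, not a certified farmers' market, so (d) is unavailable.
No exception applies. The general rule governs.

Yes — Hana must hold a retail food licence.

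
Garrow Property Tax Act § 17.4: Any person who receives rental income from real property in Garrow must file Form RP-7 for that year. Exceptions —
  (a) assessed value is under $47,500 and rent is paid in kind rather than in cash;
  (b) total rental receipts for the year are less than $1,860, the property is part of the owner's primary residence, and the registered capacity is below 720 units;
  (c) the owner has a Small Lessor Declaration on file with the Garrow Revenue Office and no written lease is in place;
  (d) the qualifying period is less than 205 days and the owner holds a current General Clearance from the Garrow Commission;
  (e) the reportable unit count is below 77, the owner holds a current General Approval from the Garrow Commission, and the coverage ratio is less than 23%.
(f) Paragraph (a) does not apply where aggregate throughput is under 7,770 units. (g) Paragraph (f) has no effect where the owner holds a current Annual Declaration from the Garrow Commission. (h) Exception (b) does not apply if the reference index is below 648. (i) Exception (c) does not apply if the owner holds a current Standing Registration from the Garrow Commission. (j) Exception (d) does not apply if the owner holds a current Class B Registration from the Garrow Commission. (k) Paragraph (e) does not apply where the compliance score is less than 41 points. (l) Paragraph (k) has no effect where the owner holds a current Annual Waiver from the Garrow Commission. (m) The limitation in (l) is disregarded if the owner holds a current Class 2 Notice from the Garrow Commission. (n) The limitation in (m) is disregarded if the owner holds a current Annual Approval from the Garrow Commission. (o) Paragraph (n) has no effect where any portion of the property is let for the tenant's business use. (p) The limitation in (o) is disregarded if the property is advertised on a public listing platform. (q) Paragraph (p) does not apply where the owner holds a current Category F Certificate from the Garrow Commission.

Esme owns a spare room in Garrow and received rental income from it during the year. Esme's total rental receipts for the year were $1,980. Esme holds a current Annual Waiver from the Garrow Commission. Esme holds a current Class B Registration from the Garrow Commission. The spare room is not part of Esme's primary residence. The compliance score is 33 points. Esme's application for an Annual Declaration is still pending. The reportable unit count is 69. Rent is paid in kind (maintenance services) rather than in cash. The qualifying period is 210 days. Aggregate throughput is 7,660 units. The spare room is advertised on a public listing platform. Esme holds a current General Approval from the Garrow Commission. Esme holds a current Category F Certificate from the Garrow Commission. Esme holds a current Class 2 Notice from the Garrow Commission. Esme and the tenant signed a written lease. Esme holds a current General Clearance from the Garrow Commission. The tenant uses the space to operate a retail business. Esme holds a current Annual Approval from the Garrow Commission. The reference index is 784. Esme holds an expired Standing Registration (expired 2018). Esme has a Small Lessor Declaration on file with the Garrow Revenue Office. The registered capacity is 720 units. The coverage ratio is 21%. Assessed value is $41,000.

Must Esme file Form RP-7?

Yes — Esme must file Form RP-7.

Exception (a)'s conditions are all satisfied: assessed value is $41,000, under the $47,500 limit; rent is paid in kind. But applying paragraphs (f)–(g): (f) is engaged — aggregate throughput is 7,660 units, under the 7,770 units limit. (g), which would lift (f), is inapplicable — there is no Annual Declaration in force. Exception (a) does not apply.
Exception (b) requires that total rental receipts for the year are less than $1,860; but total rental receipts for the year are $1,980, not less than $1,860, so (b) is unavailable.
Exception (c) does not apply: a written lease is in place.
Exception (d) fails — the qualifying period is 210 days, not less than 205 days.
All of (e)'s requirements are met (the reportable unit count is 69, below the 77 limit; a current General Approval is held; the coverage ratio is 21%, less than the 23% limit). However, paragraphs (k)–(q) must be considered: (k) applies — the compliance score is 33 points, less than the 41 points limit. (l) would limit (k) — a current Annual Waiver is held — but (m) sets (l) aside: (m) operates against (l): a current Class 2 Notice is held. (n) is engaged (a current Annual Approval is held), but is set aside by (o): (o) applies — the space is let for business use. (p) applies (the property is publicly advertised), but is displaced by (q): (q) applies — a current Category F Certificate is held. So (e) is unavailable.
Every exception is unavailable, so the rule governs.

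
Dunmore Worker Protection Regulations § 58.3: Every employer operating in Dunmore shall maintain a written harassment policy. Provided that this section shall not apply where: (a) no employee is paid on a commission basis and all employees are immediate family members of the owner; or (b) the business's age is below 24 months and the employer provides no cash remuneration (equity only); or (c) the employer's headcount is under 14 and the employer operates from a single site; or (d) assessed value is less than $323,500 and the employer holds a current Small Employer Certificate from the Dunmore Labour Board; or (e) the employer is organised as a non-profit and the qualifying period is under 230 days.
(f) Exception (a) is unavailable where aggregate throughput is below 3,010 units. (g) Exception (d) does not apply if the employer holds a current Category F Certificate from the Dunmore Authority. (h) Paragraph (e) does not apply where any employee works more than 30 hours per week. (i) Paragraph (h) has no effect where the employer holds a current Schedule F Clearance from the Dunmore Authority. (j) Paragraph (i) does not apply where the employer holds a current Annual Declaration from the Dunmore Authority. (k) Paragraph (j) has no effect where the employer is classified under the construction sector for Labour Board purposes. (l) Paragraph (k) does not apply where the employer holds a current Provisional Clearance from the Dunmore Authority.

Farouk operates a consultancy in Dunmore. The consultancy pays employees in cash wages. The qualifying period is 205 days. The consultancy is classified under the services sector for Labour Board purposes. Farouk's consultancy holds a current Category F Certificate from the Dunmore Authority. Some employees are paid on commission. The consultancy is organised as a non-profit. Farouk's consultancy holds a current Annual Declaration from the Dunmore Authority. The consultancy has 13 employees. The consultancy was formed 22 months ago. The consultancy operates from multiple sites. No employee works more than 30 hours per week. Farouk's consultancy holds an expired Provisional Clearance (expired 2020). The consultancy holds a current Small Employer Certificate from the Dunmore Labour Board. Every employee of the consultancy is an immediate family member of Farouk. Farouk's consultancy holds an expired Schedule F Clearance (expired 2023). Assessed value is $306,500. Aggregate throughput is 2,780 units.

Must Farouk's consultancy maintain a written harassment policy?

Exception (a) does not apply: some employees are paid on commission.
Exception (b) does not apply: employees are paid cash wages.
Exception (c) does not apply: the employer operates from multiple sites.
Exception (d)'s conditions are all satisfied: assessed value is $306,500, less than the $323,500 limit; a current Small Employer Certificate is held. But: (g) operates against (d): a current Category F Certificate is held. So (d) is unavailable.
Exception (e)'s conditions are all satisfied: the employer is a non-profit; the qualifying period is 205 days, under the 230 days limit. Applying paragraphs (h)–(l): (h), which would limit (e), is not triggered: no employee exceeds 30 hours/week. (e) remains available.

No — exception (e) applies; Farouk's consultancy is not required to maintain a written harassment policy.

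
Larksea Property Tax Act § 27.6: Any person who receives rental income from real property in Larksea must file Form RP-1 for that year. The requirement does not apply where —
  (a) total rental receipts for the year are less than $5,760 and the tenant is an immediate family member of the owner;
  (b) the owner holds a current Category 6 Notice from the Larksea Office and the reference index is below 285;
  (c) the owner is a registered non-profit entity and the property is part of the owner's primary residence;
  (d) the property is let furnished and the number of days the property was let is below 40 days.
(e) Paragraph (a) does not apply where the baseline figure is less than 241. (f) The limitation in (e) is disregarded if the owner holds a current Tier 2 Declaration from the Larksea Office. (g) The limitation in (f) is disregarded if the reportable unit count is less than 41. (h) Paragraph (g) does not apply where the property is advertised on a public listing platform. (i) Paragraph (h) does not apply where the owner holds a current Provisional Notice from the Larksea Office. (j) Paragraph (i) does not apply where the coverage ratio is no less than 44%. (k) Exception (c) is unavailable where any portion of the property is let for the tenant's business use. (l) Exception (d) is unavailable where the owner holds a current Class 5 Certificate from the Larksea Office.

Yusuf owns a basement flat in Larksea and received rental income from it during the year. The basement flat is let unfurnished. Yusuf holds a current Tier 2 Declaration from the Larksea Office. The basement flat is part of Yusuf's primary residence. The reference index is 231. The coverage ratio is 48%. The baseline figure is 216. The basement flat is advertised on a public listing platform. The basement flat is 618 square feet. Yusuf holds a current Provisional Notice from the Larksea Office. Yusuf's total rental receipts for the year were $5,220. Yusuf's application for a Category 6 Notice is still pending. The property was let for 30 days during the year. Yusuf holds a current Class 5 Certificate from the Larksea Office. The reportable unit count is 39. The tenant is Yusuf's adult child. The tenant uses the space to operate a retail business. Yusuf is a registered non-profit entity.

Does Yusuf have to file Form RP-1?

No — exception (a) applies; Yusuf is not required to file Form RP-1.

Exception (a): total rental receipts for the year are $5,220, less than the $5,760 limit; the tenant is an immediate family member — every condition holds. Under paragraphs (e)–(j): (e) would limit (a) — the baseline figure is 216, less than the 241 limit — but (f) sets (e) aside: (f) operates against (e): a current Tier 2 Declaration is held. (g) would limit (f) — the reportable unit count is 39, less than the 41 limit — but (h) sets (g) aside: (h) operates — the property is publicly advertised. (i) would limit (h) — a current Provisional Notice is held — but (j) sets (i) aside: (j) is engaged — the coverage ratio is 48%, meeting the 44% threshold. (a) remains available.
Exception (b) does not apply: no current Category 6 Notice is held.
Exception (c) is satisfied on its face — Yusuf is a registered non-profit; the basement flat is part of the primary residence. Turning to paragraph (k): (k) operates against (c): the space is let for business use. Exception (c) does not apply.
Exception (d) does not apply: the property is let unfurnished.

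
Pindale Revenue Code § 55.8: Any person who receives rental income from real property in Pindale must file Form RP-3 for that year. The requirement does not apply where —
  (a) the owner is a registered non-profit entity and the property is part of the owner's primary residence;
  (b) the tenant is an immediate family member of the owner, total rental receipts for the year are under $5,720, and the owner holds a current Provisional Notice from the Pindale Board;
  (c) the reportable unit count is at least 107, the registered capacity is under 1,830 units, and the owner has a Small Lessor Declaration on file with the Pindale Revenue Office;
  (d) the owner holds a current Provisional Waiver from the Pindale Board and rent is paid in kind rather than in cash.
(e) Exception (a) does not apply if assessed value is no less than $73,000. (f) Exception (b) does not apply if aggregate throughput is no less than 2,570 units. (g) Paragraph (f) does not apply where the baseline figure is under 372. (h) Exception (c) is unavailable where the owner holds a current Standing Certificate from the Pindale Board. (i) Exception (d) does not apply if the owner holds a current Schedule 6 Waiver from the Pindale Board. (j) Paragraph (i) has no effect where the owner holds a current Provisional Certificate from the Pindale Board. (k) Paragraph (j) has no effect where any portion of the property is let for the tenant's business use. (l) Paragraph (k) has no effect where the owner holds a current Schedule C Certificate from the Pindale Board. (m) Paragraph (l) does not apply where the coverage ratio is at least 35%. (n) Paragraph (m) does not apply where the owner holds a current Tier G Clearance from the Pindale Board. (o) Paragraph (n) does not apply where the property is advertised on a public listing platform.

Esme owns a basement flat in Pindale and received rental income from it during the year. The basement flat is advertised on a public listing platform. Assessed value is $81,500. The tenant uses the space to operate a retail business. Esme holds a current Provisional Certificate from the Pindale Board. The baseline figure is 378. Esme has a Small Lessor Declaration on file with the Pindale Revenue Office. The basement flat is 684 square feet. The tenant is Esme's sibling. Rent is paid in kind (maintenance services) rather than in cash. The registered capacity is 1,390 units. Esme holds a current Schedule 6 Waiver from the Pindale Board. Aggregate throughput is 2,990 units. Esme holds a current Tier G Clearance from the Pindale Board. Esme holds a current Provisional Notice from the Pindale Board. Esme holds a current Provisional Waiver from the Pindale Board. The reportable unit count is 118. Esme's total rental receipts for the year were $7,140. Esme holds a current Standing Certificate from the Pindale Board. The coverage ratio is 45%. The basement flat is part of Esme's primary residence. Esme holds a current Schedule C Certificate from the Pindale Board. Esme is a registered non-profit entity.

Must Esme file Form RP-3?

Yes — Esme must file Form RP-3.

All of (a)'s requirements are met (Esme is a registered non-profit; the basement flat is part of the primary residence). But: (e) operates against (a): assessed value is $81,500, meeting the $73,000 threshold. So (a) is unavailable.
Exception (b) does not apply: total rental receipts for the year are $7,140, not under $5,720.
Exception (c)'s conditions are all satisfied: the reportable unit count is 118, meeting the 107 threshold; the registered capacity is 1,390 units, under the 1,830 units limit; a Small Lessor Declaration is on file. But applying paragraph (h): (h) operates — a current Standing Certificate is held. (c) is therefore removed.
Exception (d): a current Provisional Waiver is held; rent is paid in kind — every condition holds. But applying paragraphs (i)–(o): (i) operates against (d): a current Schedule 6 Waiver is held. (j) would limit (i) — a current Provisional Certificate is held — but (k) sets (j) aside: (k) operates against (j): the space is let for business use. (l) would limit (k) — a current Schedule C Certificate is held — but (m) sets (l) aside: (m) is triggered — the coverage ratio is 45%, meeting the 35% threshold. (n) applies (a current Tier G Clearance is held), but is displaced by (o): (o) operates against (n): the property is publicly advertised. So (d) is unavailable.
No exception is made out. Esme falls within the general rule.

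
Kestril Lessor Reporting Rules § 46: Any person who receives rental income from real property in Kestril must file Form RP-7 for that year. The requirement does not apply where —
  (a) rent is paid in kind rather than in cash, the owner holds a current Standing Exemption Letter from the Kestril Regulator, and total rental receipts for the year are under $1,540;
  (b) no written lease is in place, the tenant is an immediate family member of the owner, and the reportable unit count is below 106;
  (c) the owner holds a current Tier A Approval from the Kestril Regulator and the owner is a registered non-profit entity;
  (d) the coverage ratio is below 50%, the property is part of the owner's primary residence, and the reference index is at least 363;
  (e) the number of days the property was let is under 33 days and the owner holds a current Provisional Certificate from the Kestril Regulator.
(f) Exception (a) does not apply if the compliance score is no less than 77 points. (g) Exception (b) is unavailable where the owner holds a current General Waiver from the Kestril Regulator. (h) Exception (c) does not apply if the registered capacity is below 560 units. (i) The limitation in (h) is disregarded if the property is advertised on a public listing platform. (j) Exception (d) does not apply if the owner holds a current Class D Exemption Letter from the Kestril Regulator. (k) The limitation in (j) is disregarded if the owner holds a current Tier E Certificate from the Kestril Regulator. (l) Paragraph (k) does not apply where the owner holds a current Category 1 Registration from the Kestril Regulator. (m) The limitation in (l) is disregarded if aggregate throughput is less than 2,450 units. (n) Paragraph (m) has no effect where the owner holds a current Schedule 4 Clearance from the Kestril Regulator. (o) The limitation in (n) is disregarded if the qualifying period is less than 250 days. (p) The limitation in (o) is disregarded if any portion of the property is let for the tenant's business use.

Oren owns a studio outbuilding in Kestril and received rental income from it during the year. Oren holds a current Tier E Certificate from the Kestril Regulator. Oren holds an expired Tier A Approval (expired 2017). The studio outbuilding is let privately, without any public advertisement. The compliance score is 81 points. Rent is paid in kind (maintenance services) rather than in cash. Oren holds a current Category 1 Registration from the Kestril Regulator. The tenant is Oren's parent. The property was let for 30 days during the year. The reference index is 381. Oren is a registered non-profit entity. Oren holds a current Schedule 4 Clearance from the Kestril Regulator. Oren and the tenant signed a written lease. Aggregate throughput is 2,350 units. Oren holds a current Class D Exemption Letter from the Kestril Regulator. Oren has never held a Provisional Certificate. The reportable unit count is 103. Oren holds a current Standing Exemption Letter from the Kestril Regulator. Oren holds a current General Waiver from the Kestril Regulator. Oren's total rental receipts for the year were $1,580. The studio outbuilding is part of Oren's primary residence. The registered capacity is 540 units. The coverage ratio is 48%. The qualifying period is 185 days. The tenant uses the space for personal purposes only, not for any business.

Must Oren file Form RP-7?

No — exception (d) applies; Oren is not required to file Form RP-7.

Exception (a) fails — total rental receipts for the year are $1,580, not under $1,540.
Exception (b) requires that no written lease is in place; but a written lease is in place, so (b) is unavailable.
Exception (c) requires that the owner holds a current Tier A Approval from the Kestril Regulator; but there is no Tier A Approval in force, so (c) is unavailable.
Exception (d) is satisfied on its face — the coverage ratio is 48%, below the 50% limit; the studio outbuilding is part of the primary residence; the reference index is 381, meeting the 363 threshold. Applying paragraphs (j)–(p): (j) applies (a current Class D Exemption Letter is held), but is itself disapplied by (k): (k) operates — a current Tier E Certificate is held. (l) is engaged (a current Category 1 Registration is held), but is displaced by (m): (m) is triggered — aggregate throughput is 2,350 units, less than the 2,450 units limit. (n) would limit (m) — a current Schedule 4 Clearance is held — but (o) sets (n) aside: (o) operates against (n): the qualifying period is 185 days, less than the 250 days limit. (p) is not triggered (the space is used for personal purposes only), so (o) stands. So (d) applies.
Exception (e) requires that the owner holds a current Provisional Certificate from the Kestril Regulator; but no current Provisional Certificate is held, so (e) is unavailable.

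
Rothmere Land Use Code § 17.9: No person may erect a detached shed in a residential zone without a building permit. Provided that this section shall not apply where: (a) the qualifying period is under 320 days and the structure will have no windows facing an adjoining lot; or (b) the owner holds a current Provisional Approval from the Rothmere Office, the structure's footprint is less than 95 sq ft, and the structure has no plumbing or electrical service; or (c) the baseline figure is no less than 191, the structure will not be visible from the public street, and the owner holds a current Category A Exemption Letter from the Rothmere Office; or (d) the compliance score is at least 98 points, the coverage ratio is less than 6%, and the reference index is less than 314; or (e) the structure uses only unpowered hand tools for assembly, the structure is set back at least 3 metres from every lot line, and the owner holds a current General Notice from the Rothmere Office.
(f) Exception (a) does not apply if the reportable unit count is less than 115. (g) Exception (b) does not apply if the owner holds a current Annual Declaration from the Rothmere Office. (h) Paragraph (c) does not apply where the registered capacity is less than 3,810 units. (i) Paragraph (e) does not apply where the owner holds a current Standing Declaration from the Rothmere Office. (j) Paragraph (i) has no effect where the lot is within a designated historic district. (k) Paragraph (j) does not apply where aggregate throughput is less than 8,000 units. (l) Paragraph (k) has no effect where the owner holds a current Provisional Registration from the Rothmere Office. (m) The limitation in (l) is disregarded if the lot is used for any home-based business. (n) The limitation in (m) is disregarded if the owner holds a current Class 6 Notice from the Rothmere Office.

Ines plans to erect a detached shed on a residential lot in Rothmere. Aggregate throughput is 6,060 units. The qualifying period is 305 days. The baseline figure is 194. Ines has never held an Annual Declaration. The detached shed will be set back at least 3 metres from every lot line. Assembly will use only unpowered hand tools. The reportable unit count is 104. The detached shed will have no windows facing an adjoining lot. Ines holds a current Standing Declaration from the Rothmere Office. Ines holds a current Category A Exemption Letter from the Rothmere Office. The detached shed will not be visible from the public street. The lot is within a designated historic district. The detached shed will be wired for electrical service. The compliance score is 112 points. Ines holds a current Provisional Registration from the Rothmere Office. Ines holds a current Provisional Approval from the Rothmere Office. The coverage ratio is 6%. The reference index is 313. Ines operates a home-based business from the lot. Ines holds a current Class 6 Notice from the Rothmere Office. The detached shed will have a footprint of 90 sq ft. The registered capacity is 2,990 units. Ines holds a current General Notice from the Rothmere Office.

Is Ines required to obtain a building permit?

Exception (a): the qualifying period is 305 days, under the 320 days limit; no windows face an adjoining lot — every condition holds. But: (f) applies — the reportable unit count is 104, less than the 115 limit. Exception (a) does not apply.
Exception (b) fails — electrical service is planned.
Exception (c) is satisfied on its face — the baseline figure is 194, meeting the 191 threshold; the structure will not be visible from the street; a current Category A Exemption Letter is held. But applying paragraph (h): (h) operates against (c): the registered capacity is 2,990 units, less than the 3,810 units limit. So (c) is unavailable.
Exception (d) fails — the coverage ratio is 6%, not less than 6%.
All of (e)'s requirements are met (assembly uses only hand tools; the setback is at least 3 m on every side; a current General Notice is held). Under paragraphs (i)–(n): (i) would limit (e) — a current Standing Declaration is held — but (j) sets (i) aside: (j) is engaged — the lot is in a historic district. (k) would limit (j) — aggregate throughput is 6,060 units, less than the 8,000 units limit — but (l) sets (k) aside: (l) operates — a current Provisional Registration is held. (m) would limit (l) — a home-based business operates on the lot — but (n) sets (m) aside: (n) operates against (m): a current Class 6 Notice is held. (e) remains available.

No — exception (e) applies; Ines does not need a building permit.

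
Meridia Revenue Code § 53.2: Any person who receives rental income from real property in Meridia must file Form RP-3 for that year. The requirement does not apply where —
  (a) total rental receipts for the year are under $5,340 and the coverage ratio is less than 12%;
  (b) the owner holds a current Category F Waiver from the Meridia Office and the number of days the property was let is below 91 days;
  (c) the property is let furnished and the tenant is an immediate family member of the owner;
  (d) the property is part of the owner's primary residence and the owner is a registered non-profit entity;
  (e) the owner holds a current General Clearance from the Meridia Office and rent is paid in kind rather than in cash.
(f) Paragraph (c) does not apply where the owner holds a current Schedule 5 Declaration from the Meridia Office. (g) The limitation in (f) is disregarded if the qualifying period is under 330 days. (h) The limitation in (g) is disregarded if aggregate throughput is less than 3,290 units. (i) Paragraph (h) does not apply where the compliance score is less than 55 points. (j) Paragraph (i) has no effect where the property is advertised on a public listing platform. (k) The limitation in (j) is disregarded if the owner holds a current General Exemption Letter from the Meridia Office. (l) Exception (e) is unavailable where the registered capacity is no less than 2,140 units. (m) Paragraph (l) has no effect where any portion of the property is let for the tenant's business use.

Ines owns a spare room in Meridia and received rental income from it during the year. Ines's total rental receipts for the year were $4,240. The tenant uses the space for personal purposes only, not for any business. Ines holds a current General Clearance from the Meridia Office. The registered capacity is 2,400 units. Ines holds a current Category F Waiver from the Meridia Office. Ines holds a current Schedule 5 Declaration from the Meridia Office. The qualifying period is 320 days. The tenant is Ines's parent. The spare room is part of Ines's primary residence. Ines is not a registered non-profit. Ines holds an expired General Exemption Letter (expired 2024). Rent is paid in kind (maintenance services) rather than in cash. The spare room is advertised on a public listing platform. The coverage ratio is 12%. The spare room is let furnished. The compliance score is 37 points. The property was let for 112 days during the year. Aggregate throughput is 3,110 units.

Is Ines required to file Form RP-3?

Exception (a) fails — the coverage ratio is 12%, not less than 12%.
Exception (b) requires that the number of days the property was let is below 91 days; but the number of days the property was let is 112 days, not below 91 days, so (b) is unavailable.
Exception (c)'s conditions are all satisfied: the property is let furnished; the tenant is an immediate family member. But: (f) operates against (c): a current Schedule 5 Declaration is held. (g) would limit (f) — the qualifying period is 320 days, under the 330 days limit — but (h) sets (g) aside: (h) operates against (g): aggregate throughput is 3,110 units, less than the 3,290 units limit. (i) operates (the compliance score is 37 points, less than the 55 points limit), but is overridden by (j): (j) is engaged — the property is publicly advertised. (k) is inapplicable (there is no General Exemption Letter in force), so (j) stands. So (c) is unavailable.
Exception (d) requires that the owner is a registered non-profit entity; but Ines is not a registered non-profit, so (d) is unavailable.
All of (e)'s requirements are met (a current General Clearance is held; rent is paid in kind). But applying paragraphs (l)–(m): (l) operates against (e): the registered capacity is 2,400 units, meeting the 2,140 units threshold. (m) is not engaged (the space is used for personal purposes only), so (l) stands. Exception (e) does not apply.
No exception displaces § 53.2.

Yes — Ines must file Form RP-3.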